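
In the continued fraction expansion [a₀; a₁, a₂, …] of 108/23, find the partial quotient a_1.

108 ÷ 23 → quotient 4, remainder 16
23 ÷ 16 → quotient 1, remainder 7

1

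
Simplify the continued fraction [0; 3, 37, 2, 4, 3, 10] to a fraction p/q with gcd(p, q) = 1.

11197/33890

Work from the innermost term outward:
Start with 10.
3 + 1/(10/1) = 3 + 1/10 = 31/10
4 + 1/(31/10) = 4 + 10/31 = 134/31
2 + 1/(134/31) = 2 + 31/134 = 299/134
37 + 1/(299/134) = 37 + 134/299 = 11197/299
3 + 1/(11197/299) = 3 + 299/11197 = 33890/11197
0 + 1/(33890/11197) = 0 + 11197/33890 = 11197/33890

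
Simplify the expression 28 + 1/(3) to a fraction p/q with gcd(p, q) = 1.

a_0 = 28: 28/1
a_1 = 3: 85/3

85/3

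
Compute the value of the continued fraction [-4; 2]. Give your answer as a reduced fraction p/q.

Start with 2.
-4 + 1/(2/1) = -4 + 1/2 = -7/2

-7/2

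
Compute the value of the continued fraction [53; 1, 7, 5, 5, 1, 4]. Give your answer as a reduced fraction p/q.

Build up convergents one term at a time:
a_0 = 53: 53/1
a_1 = 1: 54/1
a_2 = 7: 431/8
a_3 = 5: 2209/41
a_4 = 5: 11476/213
a_5 = 1: 13685/254
a_6 = 4: 66216/1229

66216/1229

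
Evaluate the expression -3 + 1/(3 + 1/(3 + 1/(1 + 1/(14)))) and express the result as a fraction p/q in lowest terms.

-517/192

Use the convergent recurrence hₖ = aₖ·hₖ₋₁ + hₖ₋₂ (and likewise for the denominators kₖ):
a_0 = -3: -3/1
a_1 = 3: -8/3
a_2 = 3: -27/10
a_3 = 1: -35/13
a_4 = 14: -517/192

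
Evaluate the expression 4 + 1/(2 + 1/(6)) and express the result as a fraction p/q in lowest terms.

58/13

a_0 = 4: 4/1
a_1 = 2: 9/2
a_2 = 6: 58/13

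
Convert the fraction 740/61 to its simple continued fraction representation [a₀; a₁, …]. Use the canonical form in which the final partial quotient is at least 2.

[12; 7, 1, 1, 1, 2]

740 = 12·61 + 8, so a_0 = 12
61 = 7·8 + 5, so a_1 = 7
8 = 1·5 + 3, so a_2 = 1
5 = 1·3 + 2, so a_3 = 1
3 = 1·2 + 1, so a_4 = 1
2 = 2·1 + 0, so a_5 = 2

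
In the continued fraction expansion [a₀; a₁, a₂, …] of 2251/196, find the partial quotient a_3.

1

Run the Euclidean algorithm, recording each quotient:
⌊2251/196⌋ = 11, remainder 95
⌊196/95⌋ = 2, remainder 6
⌊95/6⌋ = 15, remainder 5
⌊6/5⌋ = 1, remainder 1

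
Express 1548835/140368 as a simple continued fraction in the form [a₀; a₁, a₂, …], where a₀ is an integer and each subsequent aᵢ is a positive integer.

[11; 29, 3, 10, 6, 12, 2]

1548835 = 11·140368 + 4787, so a_0 = 11
140368 = 29·4787 + 1545, so a_1 = 29
4787 = 3·1545 + 152, so a_2 = 3
1545 = 10·152 + 25, so a_3 = 10
152 = 6·25 + 2, so a_4 = 6
25 = 12·2 + 1, so a_5 = 12
2 = 2·1 + 0, so a_6 = 2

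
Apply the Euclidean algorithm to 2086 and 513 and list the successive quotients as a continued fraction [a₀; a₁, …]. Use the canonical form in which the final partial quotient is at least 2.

Run the Euclidean algorithm, recording each quotient:
⌊2086/513⌋ = 4, remainder 34
⌊513/34⌋ = 15, remainder 3
⌊34/3⌋ = 11, remainder 1
⌊3/1⌋ = 3, remainder 0

[4; 15, 11, 3]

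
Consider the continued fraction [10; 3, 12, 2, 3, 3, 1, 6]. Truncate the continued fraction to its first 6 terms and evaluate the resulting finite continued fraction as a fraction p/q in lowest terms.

9096/881

Starting at the tail and folding back:
Start with 3.
3 + 1/(3/1) = 3 + 1/3 = 10/3
2 + 1/(10/3) = 2 + 3/10 = 23/10
12 + 1/(23/10) = 12 + 10/23 = 286/23
3 + 1/(286/23) = 3 + 23/286 = 881/286
10 + 1/(881/286) = 10 + 286/881 = 9096/881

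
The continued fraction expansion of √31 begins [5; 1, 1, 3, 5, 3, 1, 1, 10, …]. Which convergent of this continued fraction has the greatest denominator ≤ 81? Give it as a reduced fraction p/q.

a_0 = 5: 5/1  (≤ bound)
a_1 = 1: 6/1  (≤ bound)
a_2 = 1: 11/2  (≤ bound)
a_3 = 3: 39/7  (≤ bound)
a_4 = 5: 206/37  (≤ bound)
a_5 = 3: 657/118  (> 81, stop)

206/37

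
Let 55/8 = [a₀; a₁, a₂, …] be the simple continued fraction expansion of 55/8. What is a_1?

Apply division with remainder until the remainder is 0:
55 = 6·8 + 7, so a_0 = 6
8 = 1·7 + 1, so a_1 = 1

1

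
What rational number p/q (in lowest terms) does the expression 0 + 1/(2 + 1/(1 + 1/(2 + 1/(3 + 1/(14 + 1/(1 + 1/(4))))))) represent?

Starting at the tail and folding back:
Start with 4.
1 + 1/(4/1) = 1 + 1/4 = 5/4
14 + 1/(5/4) = 14 + 4/5 = 74/5
3 + 1/(74/5) = 3 + 5/74 = 227/74
2 + 1/(227/74) = 2 + 74/227 = 528/227
1 + 1/(528/227) = 1 + 227/528 = 755/528
2 + 1/(755/528) = 2 + 528/755 = 2038/755
0 + 1/(2038/755) = 0 + 755/2038 = 755/2038

755/2038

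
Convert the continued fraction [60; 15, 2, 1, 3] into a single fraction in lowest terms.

Start with 3.
1 + 1/(3/1) = 1 + 1/3 = 4/3
2 + 1/(4/3) = 2 + 3/4 = 11/4
15 + 1/(11/4) = 15 + 4/11 = 169/11
60 + 1/(169/11) = 60 + 11/169 = 10151/169

10151/169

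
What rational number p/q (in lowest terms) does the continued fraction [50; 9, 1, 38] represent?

19489/389

Work from the innermost term outward:
Start with 38.
1 + 1/(38/1) = 1 + 1/38 = 39/38
9 + 1/(39/38) = 9 + 38/39 = 389/39
50 + 1/(389/39) = 50 + 39/389 = 19489/389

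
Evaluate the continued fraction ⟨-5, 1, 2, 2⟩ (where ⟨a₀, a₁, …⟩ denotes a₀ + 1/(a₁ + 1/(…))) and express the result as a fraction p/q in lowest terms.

a_0 = -5: -5/1
a_1 = 1: -4/1
a_2 = 2: -13/3
a_3 = 2: -30/7

-30/7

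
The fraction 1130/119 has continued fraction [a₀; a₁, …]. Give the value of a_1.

2

Apply division with remainder until the remainder is 0:
1130 ÷ 119 → quotient 9, remainder 59
119 ÷ 59 → quotient 2, remainder 1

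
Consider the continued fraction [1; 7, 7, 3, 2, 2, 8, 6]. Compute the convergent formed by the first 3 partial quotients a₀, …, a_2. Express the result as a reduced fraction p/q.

Build up convergents one term at a time:
a_0 = 1: 1/1
a_1 = 7: 8/7
a_2 = 7: 57/50

57/50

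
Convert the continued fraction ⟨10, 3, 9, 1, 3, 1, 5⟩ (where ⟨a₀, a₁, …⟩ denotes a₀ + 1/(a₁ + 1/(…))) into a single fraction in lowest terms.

9094/881

a_0 = 10: 10/1
a_1 = 3: 31/3
a_2 = 9: 289/28
a_3 = 1: 320/31
a_4 = 3: 1249/121
a_5 = 1: 1569/152
a_6 = 5: 9094/881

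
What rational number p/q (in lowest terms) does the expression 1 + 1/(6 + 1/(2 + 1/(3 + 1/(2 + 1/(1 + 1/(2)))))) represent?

Compute successive convergents:
a_0 = 1: 1/1
a_1 = 6: 7/6
a_2 = 2: 15/13
a_3 = 3: 52/45
a_4 = 2: 119/103
a_5 = 1: 171/148
a_6 = 2: 461/399

461/399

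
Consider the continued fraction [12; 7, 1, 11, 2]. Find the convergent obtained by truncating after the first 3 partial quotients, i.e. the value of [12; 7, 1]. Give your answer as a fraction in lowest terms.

Compute successive convergents:
a_0 = 12: 12/1
a_1 = 7: 85/7
a_2 = 1: 97/8

97/8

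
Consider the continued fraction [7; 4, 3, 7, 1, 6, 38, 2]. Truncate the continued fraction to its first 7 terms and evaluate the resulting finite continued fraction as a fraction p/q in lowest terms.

204955/28342

Work from the innermost term outward:
Start with 38.
6 + 1/(38/1) = 6 + 1/38 = 229/38
1 + 1/(229/38) = 1 + 38/229 = 267/229
7 + 1/(267/229) = 7 + 229/267 = 2098/267
3 + 1/(2098/267) = 3 + 267/2098 = 6561/2098
4 + 1/(6561/2098) = 4 + 2098/6561 = 28342/6561
7 + 1/(28342/6561) = 7 + 6561/28342 = 204955/28342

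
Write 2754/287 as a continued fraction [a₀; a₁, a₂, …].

2754 = 9·287 + 171, so a_0 = 9
287 = 1·171 + 116, so a_1 = 1
171 = 1·116 + 55, so a_2 = 1
116 = 2·55 + 6, so a_3 = 2
55 = 9·6 + 1, so a_4 = 9
6 = 6·1 + 0, so a_5 = 6

[9; 1, 1, 2, 9, 6]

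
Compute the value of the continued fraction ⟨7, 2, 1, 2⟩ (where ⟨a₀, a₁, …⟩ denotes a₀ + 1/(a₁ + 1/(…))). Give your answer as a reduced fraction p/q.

59/8

Start with 2.
1 + 1/(2/1) = 1 + 1/2 = 3/2
2 + 1/(3/2) = 2 + 2/3 = 8/3
7 + 1/(8/3) = 7 + 3/8 = 59/8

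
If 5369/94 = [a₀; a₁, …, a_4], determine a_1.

8

⌊5369/94⌋ = 57, remainder 11
⌊94/11⌋ = 8, remainder 6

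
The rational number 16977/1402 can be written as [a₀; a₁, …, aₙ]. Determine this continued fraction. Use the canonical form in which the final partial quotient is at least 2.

[12; 9, 6, 8, 3]

⌊16977/1402⌋ = 12, remainder 153
⌊1402/153⌋ = 9, remainder 25
⌊153/25⌋ = 6, remainder 3
⌊25/3⌋ = 8, remainder 1
⌊3/1⌋ = 3, remainder 0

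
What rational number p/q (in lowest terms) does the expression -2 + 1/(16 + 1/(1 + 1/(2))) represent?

-97/50

Start with 2.
1 + 1/(2/1) = 1 + 1/2 = 3/2
16 + 1/(3/2) = 16 + 2/3 = 50/3
-2 + 1/(50/3) = -2 + 3/50 = -97/50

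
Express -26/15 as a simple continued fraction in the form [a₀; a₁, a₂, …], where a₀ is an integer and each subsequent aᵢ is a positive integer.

[-2; 3, 1, 3]

-26 = -2·15 + 4, so a_0 = -2
15 = 3·4 + 3, so a_1 = 3
4 = 1·3 + 1, so a_2 = 1
3 = 3·1 + 0, so a_3 = 3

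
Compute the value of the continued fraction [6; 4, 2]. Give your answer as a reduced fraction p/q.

56/9

Collapse the nested fraction from the inside out:
Start with 2.
4 + 1/(2/1) = 4 + 1/2 = 9/2
6 + 1/(9/2) = 6 + 2/9 = 56/9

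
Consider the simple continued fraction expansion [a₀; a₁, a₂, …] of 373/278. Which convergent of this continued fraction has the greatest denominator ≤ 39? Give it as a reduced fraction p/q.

51/38

List convergents until the denominator exceeds the bound:
a_0 = 1: 1/1  (≤ bound)
a_1 = 2: 3/2  (≤ bound)
a_2 = 1: 4/3  (≤ bound)
a_3 = 12: 51/38  (≤ bound)
a_4 = 1: 55/41  (> 39, stop)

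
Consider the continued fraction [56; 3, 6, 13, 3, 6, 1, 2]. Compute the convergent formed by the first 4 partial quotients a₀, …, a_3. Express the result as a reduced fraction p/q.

Collapse the nested fraction from the inside out:
Start with 13.
6 + 1/(13/1) = 6 + 1/13 = 79/13
3 + 1/(79/13) = 3 + 13/79 = 250/79
56 + 1/(250/79) = 56 + 79/250 = 14079/250

14079/250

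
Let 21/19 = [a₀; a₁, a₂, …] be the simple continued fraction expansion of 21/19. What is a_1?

21 = 1·19 + 2, so a_0 = 1
19 = 9·2 + 1, so a_1 = 9

9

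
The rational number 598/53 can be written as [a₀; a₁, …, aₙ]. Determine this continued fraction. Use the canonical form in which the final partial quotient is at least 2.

[11; 3, 1, 1, 7]

⌊598/53⌋ = 11, remainder 15
⌊53/15⌋ = 3, remainder 8
⌊15/8⌋ = 1, remainder 7
⌊8/7⌋ = 1, remainder 1
⌊7/1⌋ = 7, remainder 0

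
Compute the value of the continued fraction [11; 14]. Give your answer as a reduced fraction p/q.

155/14

a_0 = 11: 11/1
a_1 = 14: 155/14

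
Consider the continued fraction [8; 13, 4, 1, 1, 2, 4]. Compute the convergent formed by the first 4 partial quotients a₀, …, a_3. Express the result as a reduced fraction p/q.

533/66

a_0 = 8: 8/1
a_1 = 13: 105/13
a_2 = 4: 428/53
a_3 = 1: 533/66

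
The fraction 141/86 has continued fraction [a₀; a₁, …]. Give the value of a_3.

⌊141/86⌋ = 1, remainder 55
⌊86/55⌋ = 1, remainder 31
⌊55/31⌋ = 1, remainder 24
⌊31/24⌋ = 1, remainder 7

1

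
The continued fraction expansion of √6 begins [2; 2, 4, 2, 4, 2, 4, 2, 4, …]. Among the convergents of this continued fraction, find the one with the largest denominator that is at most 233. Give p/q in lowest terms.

List convergents until the denominator exceeds the bound:
a_0 = 2: 2/1  (≤ bound)
a_1 = 2: 5/2  (≤ bound)
a_2 = 4: 22/9  (≤ bound)
a_3 = 2: 49/20  (≤ bound)
a_4 = 4: 218/89  (≤ bound)
a_5 = 2: 485/198  (≤ bound)
a_6 = 4: 2158/881  (> 233, stop)

485/198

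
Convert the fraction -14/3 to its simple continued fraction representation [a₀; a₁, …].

[-5; 3]

-14 = -5·3 + 1, so a_0 = -5
3 = 3·1 + 0, so a_1 = 3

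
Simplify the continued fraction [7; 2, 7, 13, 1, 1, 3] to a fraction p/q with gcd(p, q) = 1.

10745/1439

Use the convergent recurrence hₖ = aₖ·hₖ₋₁ + hₖ₋₂ (and likewise for the denominators kₖ):
a_0 = 7: 7/1
a_1 = 2: 15/2
a_2 = 7: 112/15
a_3 = 13: 1471/197
a_4 = 1: 1583/212
a_5 = 1: 3054/409
a_6 = 3: 10745/1439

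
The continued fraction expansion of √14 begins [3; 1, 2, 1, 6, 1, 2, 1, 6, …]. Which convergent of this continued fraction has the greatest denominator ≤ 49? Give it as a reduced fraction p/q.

116/31

a_0 = 3: 3/1  (≤ bound)
a_1 = 1: 4/1  (≤ bound)
a_2 = 2: 11/3  (≤ bound)
a_3 = 1: 15/4  (≤ bound)
a_4 = 6: 101/27  (≤ bound)
a_5 = 1: 116/31  (≤ bound)
a_6 = 2: 333/89  (> 49, stop)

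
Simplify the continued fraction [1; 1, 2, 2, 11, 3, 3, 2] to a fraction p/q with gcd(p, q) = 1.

Start with 2.
3 + 1/(2/1) = 3 + 1/2 = 7/2
3 + 1/(7/2) = 3 + 2/7 = 23/7
11 + 1/(23/7) = 11 + 7/23 = 260/23
2 + 1/(260/23) = 2 + 23/260 = 543/260
2 + 1/(543/260) = 2 + 260/543 = 1346/543
1 + 1/(1346/543) = 1 + 543/1346 = 1889/1346
1 + 1/(1889/1346) = 1 + 1346/1889 = 3235/1889

3235/1889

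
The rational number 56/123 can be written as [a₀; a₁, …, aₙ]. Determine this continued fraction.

[0; 2, 5, 11]

Apply division with remainder until the remainder is 0:
56 ÷ 123 → quotient 0, remainder 56
123 ÷ 56 → quotient 2, remainder 11
56 ÷ 11 → quotient 5, remainder 1
11 ÷ 1 → quotient 11, remainder 0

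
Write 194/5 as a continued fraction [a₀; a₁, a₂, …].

Run the Euclidean algorithm, recording each quotient:
⌊194/5⌋ = 38, remainder 4
⌊5/4⌋ = 1, remainder 1
⌊4/1⌋ = 4, remainder 0

[38; 1, 4]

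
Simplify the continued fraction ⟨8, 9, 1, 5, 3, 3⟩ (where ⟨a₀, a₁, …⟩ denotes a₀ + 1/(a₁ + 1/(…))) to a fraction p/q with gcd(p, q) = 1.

5023/620

Start with 3.
3 + 1/(3/1) = 3 + 1/3 = 10/3
5 + 1/(10/3) = 5 + 3/10 = 53/10
1 + 1/(53/10) = 1 + 10/53 = 63/53
9 + 1/(63/53) = 9 + 53/63 = 620/63
8 + 1/(620/63) = 8 + 63/620 = 5023/620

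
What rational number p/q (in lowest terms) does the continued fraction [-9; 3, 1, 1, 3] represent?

Start with 3.
1 + 1/(3/1) = 1 + 1/3 = 4/3
1 + 1/(4/3) = 1 + 3/4 = 7/4
3 + 1/(7/4) = 3 + 4/7 = 25/7
-9 + 1/(25/7) = -9 + 7/25 = -218/25

-218/25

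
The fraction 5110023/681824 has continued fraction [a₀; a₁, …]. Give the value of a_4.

54

⌊5110023/681824⌋ = 7, remainder 337255
⌊681824/337255⌋ = 2, remainder 7314
⌊337255/7314⌋ = 46, remainder 811
⌊7314/811⌋ = 9, remainder 15
⌊811/15⌋ = 54, remainder 1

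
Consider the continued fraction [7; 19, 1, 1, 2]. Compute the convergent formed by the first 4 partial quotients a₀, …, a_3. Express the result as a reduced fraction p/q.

a_0 = 7: 7/1
a_1 = 19: 134/19
a_2 = 1: 141/20
a_3 = 1: 275/39

275/39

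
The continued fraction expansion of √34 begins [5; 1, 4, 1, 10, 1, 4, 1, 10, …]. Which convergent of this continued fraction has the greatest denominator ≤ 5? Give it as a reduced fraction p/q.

29/5

List convergents until the denominator exceeds the bound:
a_0 = 5: 5/1  (≤ bound)
a_1 = 1: 6/1  (≤ bound)
a_2 = 4: 29/5  (≤ bound)
a_3 = 1: 35/6  (> 5, stop)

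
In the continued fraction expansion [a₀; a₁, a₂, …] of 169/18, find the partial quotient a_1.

169 ÷ 18 → quotient 9, remainder 7
18 ÷ 7 → quotient 2, remainder 4

2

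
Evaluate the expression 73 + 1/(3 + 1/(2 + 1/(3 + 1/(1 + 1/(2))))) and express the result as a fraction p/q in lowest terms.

6303/86

Start with 2.
1 + 1/(2/1) = 1 + 1/2 = 3/2
3 + 1/(3/2) = 3 + 2/3 = 11/3
2 + 1/(11/3) = 2 + 3/11 = 25/11
3 + 1/(25/11) = 3 + 11/25 = 86/25
73 + 1/(86/25) = 73 + 25/86 = 6303/86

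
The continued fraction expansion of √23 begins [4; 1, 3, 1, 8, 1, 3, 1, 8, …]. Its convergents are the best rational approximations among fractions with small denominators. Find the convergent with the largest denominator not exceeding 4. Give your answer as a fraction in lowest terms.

19/4

a_0 = 4: 4/1  (≤ bound)
a_1 = 1: 5/1  (≤ bound)
a_2 = 3: 19/4  (≤ bound)
a_3 = 1: 24/5  (> 4, stop)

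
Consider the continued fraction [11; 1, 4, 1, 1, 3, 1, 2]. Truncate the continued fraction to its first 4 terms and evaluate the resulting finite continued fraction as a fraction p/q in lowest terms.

71/6

Start with 1.
4 + 1/(1/1) = 4 + 1/1 = 5/1
1 + 1/(5/1) = 1 + 1/5 = 6/5
11 + 1/(6/5) = 11 + 5/6 = 71/6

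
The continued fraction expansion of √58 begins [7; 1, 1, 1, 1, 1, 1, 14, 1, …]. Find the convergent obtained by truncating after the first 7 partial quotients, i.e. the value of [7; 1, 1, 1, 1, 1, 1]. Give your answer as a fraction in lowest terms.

99/13

Use the convergent recurrence hₖ = aₖ·hₖ₋₁ + hₖ₋₂ (and likewise for the denominators kₖ):
a_0 = 7: 7/1
a_1 = 1: 8/1
a_2 = 1: 15/2
a_3 = 1: 23/3
a_4 = 1: 38/5
a_5 = 1: 61/8
a_6 = 1: 99/13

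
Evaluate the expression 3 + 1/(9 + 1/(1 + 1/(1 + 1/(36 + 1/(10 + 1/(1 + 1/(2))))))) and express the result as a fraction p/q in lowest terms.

Starting at the tail and folding back:
Start with 2.
1 + 1/(2/1) = 1 + 1/2 = 3/2
10 + 1/(3/2) = 10 + 2/3 = 32/3
36 + 1/(32/3) = 36 + 3/32 = 1155/32
1 + 1/(1155/32) = 1 + 32/1155 = 1187/1155
1 + 1/(1187/1155) = 1 + 1155/1187 = 2342/1187
9 + 1/(2342/1187) = 9 + 1187/2342 = 22265/2342
3 + 1/(22265/2342) = 3 + 2342/22265 = 69137/22265

69137/22265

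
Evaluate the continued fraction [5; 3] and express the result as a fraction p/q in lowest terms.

Use the convergent recurrence hₖ = aₖ·hₖ₋₁ + hₖ₋₂ (and likewise for the denominators kₖ):
a_0 = 5: 5/1
a_1 = 3: 16/3

16/3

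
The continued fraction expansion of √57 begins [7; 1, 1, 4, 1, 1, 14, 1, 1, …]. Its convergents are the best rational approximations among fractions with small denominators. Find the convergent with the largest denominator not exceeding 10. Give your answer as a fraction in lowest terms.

a_0 = 7: 7/1  (≤ bound)
a_1 = 1: 8/1  (≤ bound)
a_2 = 1: 15/2  (≤ bound)
a_3 = 4: 68/9  (≤ bound)
a_4 = 1: 83/11  (> 10, stop)

68/9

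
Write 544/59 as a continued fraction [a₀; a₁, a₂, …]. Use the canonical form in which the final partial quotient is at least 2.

[9; 4, 1, 1, 6]

544 = 9·59 + 13, so a_0 = 9
59 = 4·13 + 7, so a_1 = 4
13 = 1·7 + 6, so a_2 = 1
7 = 1·6 + 1, so a_3 = 1
6 = 6·1 + 0, so a_4 = 6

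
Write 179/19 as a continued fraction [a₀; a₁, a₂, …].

[9; 2, 2, 1, 2]

179 ÷ 19 → quotient 9, remainder 8
19 ÷ 8 → quotient 2, remainder 3
8 ÷ 3 → quotient 2, remainder 2
3 ÷ 2 → quotient 1, remainder 1
2 ÷ 1 → quotient 2, remainder 0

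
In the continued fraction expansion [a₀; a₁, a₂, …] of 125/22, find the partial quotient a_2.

Repeatedly divide and take the remainder:
125 ÷ 22 → quotient 5, remainder 15
22 ÷ 15 → quotient 1, remainder 7
15 ÷ 7 → quotient 2, remainder 1

2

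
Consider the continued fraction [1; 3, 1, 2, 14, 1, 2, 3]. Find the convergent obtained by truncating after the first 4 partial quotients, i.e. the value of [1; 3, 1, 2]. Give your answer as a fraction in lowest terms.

a_0 = 1: 1/1
a_1 = 3: 4/3
a_2 = 1: 5/4
a_3 = 2: 14/11

14/11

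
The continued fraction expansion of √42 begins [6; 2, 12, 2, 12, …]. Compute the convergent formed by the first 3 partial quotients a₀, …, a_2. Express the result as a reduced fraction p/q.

Start with 12.
2 + 1/(12/1) = 2 + 1/12 = 25/12
6 + 1/(25/12) = 6 + 12/25 = 162/25

162/25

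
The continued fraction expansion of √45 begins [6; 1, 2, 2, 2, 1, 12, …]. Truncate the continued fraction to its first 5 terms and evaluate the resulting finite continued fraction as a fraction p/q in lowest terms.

Compute successive convergents:
a_0 = 6: 6/1
a_1 = 1: 7/1
a_2 = 2: 20/3
a_3 = 2: 47/7
a_4 = 2: 114/17

114/17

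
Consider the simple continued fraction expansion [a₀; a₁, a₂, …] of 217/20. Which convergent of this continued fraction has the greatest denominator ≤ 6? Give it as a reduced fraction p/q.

a_0 = 10: 10/1  (≤ bound)
a_1 = 1: 11/1  (≤ bound)
a_2 = 5: 65/6  (≤ bound)
a_3 = 1: 76/7  (> 6, stop)

65/6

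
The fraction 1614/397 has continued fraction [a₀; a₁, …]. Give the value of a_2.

3

Repeatedly divide and take the remainder:
1614 ÷ 397 → quotient 4, remainder 26
397 ÷ 26 → quotient 15, remainder 7
26 ÷ 7 → quotient 3, remainder 5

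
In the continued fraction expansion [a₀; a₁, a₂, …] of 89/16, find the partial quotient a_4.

2

89 = 5·16 + 9, so a_0 = 5
16 = 1·9 + 7, so a_1 = 1
9 = 1·7 + 2, so a_2 = 1
7 = 3·2 + 1, so a_3 = 3
2 = 2·1 + 0, so a_4 = 2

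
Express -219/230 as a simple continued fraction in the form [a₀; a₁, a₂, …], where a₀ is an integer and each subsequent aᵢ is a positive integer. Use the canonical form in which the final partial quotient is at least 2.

-219 ÷ 230 → quotient -1, remainder 11
230 ÷ 11 → quotient 20, remainder 10
11 ÷ 10 → quotient 1, remainder 1
10 ÷ 1 → quotient 10, remainder 0

[-1; 20, 1, 10]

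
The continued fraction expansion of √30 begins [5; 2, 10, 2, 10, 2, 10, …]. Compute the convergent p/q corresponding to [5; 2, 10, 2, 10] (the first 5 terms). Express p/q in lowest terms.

2525/461

Use the convergent recurrence hₖ = aₖ·hₖ₋₁ + hₖ₋₂ (and likewise for the denominators kₖ):
a_0 = 5: 5/1
a_1 = 2: 11/2
a_2 = 10: 115/21
a_3 = 2: 241/44
a_4 = 10: 2525/461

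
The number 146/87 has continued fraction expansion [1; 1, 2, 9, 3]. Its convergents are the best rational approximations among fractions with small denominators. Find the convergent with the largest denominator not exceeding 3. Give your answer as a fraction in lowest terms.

a_0 = 1: 1/1  (≤ bound)
a_1 = 1: 2/1  (≤ bound)
a_2 = 2: 5/3  (≤ bound)
a_3 = 9: 47/28  (> 3, stop)

5/3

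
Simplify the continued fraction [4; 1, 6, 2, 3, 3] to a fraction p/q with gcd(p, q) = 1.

832/171

Work from the innermost term outward:
Start with 3.
3 + 1/(3/1) = 3 + 1/3 = 10/3
2 + 1/(10/3) = 2 + 3/10 = 23/10
6 + 1/(23/10) = 6 + 10/23 = 148/23
1 + 1/(148/23) = 1 + 23/148 = 171/148
4 + 1/(171/148) = 4 + 148/171 = 832/171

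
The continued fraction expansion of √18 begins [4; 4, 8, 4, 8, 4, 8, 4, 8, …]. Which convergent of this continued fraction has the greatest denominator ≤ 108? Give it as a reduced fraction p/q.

140/33

a_0 = 4: 4/1  (≤ bound)
a_1 = 4: 17/4  (≤ bound)
a_2 = 8: 140/33  (≤ bound)
a_3 = 4: 577/136  (> 108, stop)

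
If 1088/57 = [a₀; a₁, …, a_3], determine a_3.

1088 = 19·57 + 5, so a_0 = 19
57 = 11·5 + 2, so a_1 = 11
5 = 2·2 + 1, so a_2 = 2
2 = 2·1 + 0, so a_3 = 2

2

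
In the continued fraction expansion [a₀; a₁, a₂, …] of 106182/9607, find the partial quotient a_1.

19

106182 = 11·9607 + 505, so a_0 = 11
9607 = 19·505 + 12, so a_1 = 19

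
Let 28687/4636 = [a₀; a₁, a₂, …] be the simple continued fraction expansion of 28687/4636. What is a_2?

28687 = 6·4636 + 871, so a_0 = 6
4636 = 5·871 + 281, so a_1 = 5
871 = 3·281 + 28, so a_2 = 3

3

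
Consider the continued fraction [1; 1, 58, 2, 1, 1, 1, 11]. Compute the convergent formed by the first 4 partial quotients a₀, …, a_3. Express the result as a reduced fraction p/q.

236/119

Collapse the nested fraction from the inside out:
Start with 2.
58 + 1/(2/1) = 58 + 1/2 = 117/2
1 + 1/(117/2) = 1 + 2/117 = 119/117
1 + 1/(119/117) = 1 + 117/119 = 236/119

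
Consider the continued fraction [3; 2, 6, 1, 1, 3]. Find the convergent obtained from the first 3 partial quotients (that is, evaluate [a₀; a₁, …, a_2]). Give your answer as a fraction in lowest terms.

Collapse the nested fraction from the inside out:
Start with 6.
2 + 1/(6/1) = 2 + 1/6 = 13/6
3 + 1/(13/6) = 3 + 6/13 = 45/13

45/13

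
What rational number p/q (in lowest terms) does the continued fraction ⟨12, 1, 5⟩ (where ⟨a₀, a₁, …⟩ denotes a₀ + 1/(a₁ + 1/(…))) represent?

Use the convergent recurrence hₖ = aₖ·hₖ₋₁ + hₖ₋₂ (and likewise for the denominators kₖ):
a_0 = 12: 12/1
a_1 = 1: 13/1
a_2 = 5: 77/6

77/6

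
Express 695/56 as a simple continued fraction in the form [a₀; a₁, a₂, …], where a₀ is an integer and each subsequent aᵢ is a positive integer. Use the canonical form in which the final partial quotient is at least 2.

Repeatedly divide and take the remainder:
⌊695/56⌋ = 12, remainder 23
⌊56/23⌋ = 2, remainder 10
⌊23/10⌋ = 2, remainder 3
⌊10/3⌋ = 3, remainder 1
⌊3/1⌋ = 3, remainder 0

[12; 2, 2, 3, 3]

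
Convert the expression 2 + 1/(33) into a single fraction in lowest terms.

67/33

Build up convergents one term at a time:
a_0 = 2: 2/1
a_1 = 33: 67/33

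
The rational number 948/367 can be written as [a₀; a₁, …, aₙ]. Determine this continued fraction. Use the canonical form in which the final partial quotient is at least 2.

⌊948/367⌋ = 2, remainder 214
⌊367/214⌋ = 1, remainder 153
⌊214/153⌋ = 1, remainder 61
⌊153/61⌋ = 2, remainder 31
⌊61/31⌋ = 1, remainder 30
⌊31/30⌋ = 1, remainder 1
⌊30/1⌋ = 30, remainder 0

[2; 1, 1, 2, 1, 1, 30]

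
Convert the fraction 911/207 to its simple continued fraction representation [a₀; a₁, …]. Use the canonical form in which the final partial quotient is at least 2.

[4; 2, 2, 41]

⌊911/207⌋ = 4, remainder 83
⌊207/83⌋ = 2, remainder 41
⌊83/41⌋ = 2, remainder 1
⌊41/1⌋ = 41, remainder 0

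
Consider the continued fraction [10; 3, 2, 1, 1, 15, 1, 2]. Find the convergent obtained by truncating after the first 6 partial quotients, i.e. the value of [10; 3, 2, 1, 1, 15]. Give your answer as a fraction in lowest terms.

2728/265

Build up convergents one term at a time:
a_0 = 10: 10/1
a_1 = 3: 31/3
a_2 = 2: 72/7
a_3 = 1: 103/10
a_4 = 1: 175/17
a_5 = 15: 2728/265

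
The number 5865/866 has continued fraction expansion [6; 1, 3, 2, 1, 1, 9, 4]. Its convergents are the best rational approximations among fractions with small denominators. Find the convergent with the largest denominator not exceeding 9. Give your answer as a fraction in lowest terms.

61/9

List convergents until the denominator exceeds the bound:
a_0 = 6: 6/1  (≤ bound)
a_1 = 1: 7/1  (≤ bound)
a_2 = 3: 27/4  (≤ bound)
a_3 = 2: 61/9  (≤ bound)
a_4 = 1: 88/13  (> 9, stop)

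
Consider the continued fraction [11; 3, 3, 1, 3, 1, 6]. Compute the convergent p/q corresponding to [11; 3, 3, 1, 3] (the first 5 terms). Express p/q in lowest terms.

Start with 3.
1 + 1/(3/1) = 1 + 1/3 = 4/3
3 + 1/(4/3) = 3 + 3/4 = 15/4
3 + 1/(15/4) = 3 + 4/15 = 49/15
11 + 1/(49/15) = 11 + 15/49 = 554/49

554/49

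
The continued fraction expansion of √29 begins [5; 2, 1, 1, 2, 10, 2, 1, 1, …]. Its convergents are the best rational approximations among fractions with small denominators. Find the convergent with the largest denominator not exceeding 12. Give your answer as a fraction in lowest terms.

27/5

List convergents until the denominator exceeds the bound:
a_0 = 5: 5/1  (≤ bound)
a_1 = 2: 11/2  (≤ bound)
a_2 = 1: 16/3  (≤ bound)
a_3 = 1: 27/5  (≤ bound)
a_4 = 2: 70/13  (> 12, stop)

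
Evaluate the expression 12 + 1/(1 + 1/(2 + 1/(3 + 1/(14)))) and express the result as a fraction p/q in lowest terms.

1816/143

a_0 = 12: 12/1
a_1 = 1: 13/1
a_2 = 2: 38/3
a_3 = 3: 127/10
a_4 = 14: 1816/143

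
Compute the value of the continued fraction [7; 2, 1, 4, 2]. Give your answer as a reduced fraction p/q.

228/31

Use the convergent recurrence hₖ = aₖ·hₖ₋₁ + hₖ₋₂ (and likewise for the denominators kₖ):
a_0 = 7: 7/1
a_1 = 2: 15/2
a_2 = 1: 22/3
a_3 = 4: 103/14
a_4 = 2: 228/31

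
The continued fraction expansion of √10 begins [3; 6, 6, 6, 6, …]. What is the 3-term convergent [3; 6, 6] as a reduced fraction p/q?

a_0 = 3: 3/1
a_1 = 6: 19/6
a_2 = 6: 117/37

117/37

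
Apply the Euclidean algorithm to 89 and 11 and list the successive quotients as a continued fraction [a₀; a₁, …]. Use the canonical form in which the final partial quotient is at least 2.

Repeatedly divide and take the remainder:
89 ÷ 11 → quotient 8, remainder 1
11 ÷ 1 → quotient 11, remainder 0

[8; 11]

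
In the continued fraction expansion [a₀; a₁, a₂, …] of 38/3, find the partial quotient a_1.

Run the Euclidean algorithm, recording each quotient:
38 ÷ 3 → quotient 12, remainder 2
3 ÷ 2 → quotient 1, remainder 1

1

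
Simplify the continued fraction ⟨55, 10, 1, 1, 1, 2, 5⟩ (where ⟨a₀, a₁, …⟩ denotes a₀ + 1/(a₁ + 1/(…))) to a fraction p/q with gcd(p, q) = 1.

25178/457

Work from the innermost term outward:
Start with 5.
2 + 1/(5/1) = 2 + 1/5 = 11/5
1 + 1/(11/5) = 1 + 5/11 = 16/11
1 + 1/(16/11) = 1 + 11/16 = 27/16
1 + 1/(27/16) = 1 + 16/27 = 43/27
10 + 1/(43/27) = 10 + 27/43 = 457/43
55 + 1/(457/43) = 55 + 43/457 = 25178/457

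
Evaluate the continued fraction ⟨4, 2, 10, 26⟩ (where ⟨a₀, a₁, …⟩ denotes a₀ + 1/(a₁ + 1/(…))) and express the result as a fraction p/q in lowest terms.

Use the convergent recurrence hₖ = aₖ·hₖ₋₁ + hₖ₋₂ (and likewise for the denominators kₖ):
a_0 = 4: 4/1
a_1 = 2: 9/2
a_2 = 10: 94/21
a_3 = 26: 2453/548

2453/548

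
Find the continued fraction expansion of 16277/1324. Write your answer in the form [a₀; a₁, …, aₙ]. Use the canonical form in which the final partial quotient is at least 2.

⌊16277/1324⌋ = 12, remainder 389
⌊1324/389⌋ = 3, remainder 157
⌊389/157⌋ = 2, remainder 75
⌊157/75⌋ = 2, remainder 7
⌊75/7⌋ = 10, remainder 5
⌊7/5⌋ = 1, remainder 2
⌊5/2⌋ = 2, remainder 1
⌊2/1⌋ = 2, remainder 0

[12; 3, 2, 2, 10, 1, 2, 2]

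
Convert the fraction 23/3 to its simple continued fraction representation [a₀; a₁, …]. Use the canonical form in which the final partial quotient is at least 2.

[7; 1, 2]

Repeatedly divide and take the remainder:
23 ÷ 3 → quotient 7, remainder 2
3 ÷ 2 → quotient 1, remainder 1
2 ÷ 1 → quotient 2, remainder 0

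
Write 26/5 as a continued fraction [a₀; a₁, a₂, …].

[5; 5]

26 = 5·5 + 1, so a_0 = 5
5 = 5·1 + 0, so a_1 = 5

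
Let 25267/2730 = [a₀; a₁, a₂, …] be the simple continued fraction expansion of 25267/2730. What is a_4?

58

25267 ÷ 2730 → quotient 9, remainder 697
2730 ÷ 697 → quotient 3, remainder 639
697 ÷ 639 → quotient 1, remainder 58
639 ÷ 58 → quotient 11, remainder 1
58 ÷ 1 → quotient 58, remainder 0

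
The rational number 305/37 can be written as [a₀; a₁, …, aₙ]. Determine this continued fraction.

305 ÷ 37 → quotient 8, remainder 9
37 ÷ 9 → quotient 4, remainder 1
9 ÷ 1 → quotient 9, remainder 0

[8; 4, 9]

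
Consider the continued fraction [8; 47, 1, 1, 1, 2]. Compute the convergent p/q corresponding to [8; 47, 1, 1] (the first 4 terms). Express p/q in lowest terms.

Compute successive convergents:
a_0 = 8: 8/1
a_1 = 47: 377/47
a_2 = 1: 385/48
a_3 = 1: 762/95

762/95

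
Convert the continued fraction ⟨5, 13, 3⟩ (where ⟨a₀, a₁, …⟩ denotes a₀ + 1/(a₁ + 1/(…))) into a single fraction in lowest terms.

Use the convergent recurrence hₖ = aₖ·hₖ₋₁ + hₖ₋₂ (and likewise for the denominators kₖ):
a_0 = 5: 5/1
a_1 = 13: 66/13
a_2 = 3: 203/40

203/40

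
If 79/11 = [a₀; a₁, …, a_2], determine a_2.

2

79 ÷ 11 → quotient 7, remainder 2
11 ÷ 2 → quotient 5, remainder 1
2 ÷ 1 → quotient 2, remainder 0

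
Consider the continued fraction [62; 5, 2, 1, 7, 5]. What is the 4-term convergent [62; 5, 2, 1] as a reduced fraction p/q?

995/16

Start with 1.
2 + 1/(1/1) = 2 + 1/1 = 3/1
5 + 1/(3/1) = 5 + 1/3 = 16/3
62 + 1/(16/3) = 62 + 3/16 = 995/16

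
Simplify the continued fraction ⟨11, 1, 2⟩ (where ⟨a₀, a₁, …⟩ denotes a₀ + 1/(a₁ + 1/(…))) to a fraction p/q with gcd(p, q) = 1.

35/3

Compute successive convergents:
a_0 = 11: 11/1
a_1 = 1: 12/1
a_2 = 2: 35/3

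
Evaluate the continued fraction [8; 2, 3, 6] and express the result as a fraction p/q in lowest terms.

Collapse the nested fraction from the inside out:
Start with 6.
3 + 1/(6/1) = 3 + 1/6 = 19/6
2 + 1/(19/6) = 2 + 6/19 = 44/19
8 + 1/(44/19) = 8 + 19/44 = 371/44

371/44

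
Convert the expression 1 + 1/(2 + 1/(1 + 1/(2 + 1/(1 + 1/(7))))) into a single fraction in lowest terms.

116/85

Start with 7.
1 + 1/(7/1) = 1 + 1/7 = 8/7
2 + 1/(8/7) = 2 + 7/8 = 23/8
1 + 1/(23/8) = 1 + 8/23 = 31/23
2 + 1/(31/23) = 2 + 23/31 = 85/31
1 + 1/(85/31) = 1 + 31/85 = 116/85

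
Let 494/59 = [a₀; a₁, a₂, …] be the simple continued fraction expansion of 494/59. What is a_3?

Run the Euclidean algorithm, recording each quotient:
494 = 8·59 + 22, so a_0 = 8
59 = 2·22 + 15, so a_1 = 2
22 = 1·15 + 7, so a_2 = 1
15 = 2·7 + 1, so a_3 = 2

2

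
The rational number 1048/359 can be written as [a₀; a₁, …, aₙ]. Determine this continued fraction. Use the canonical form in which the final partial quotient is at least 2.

Apply division with remainder until the remainder is 0:
1048 = 2·359 + 330, so a_0 = 2
359 = 1·330 + 29, so a_1 = 1
330 = 11·29 + 11, so a_2 = 11
29 = 2·11 + 7, so a_3 = 2
11 = 1·7 + 4, so a_4 = 1
7 = 1·4 + 3, so a_5 = 1
4 = 1·3 + 1, so a_6 = 1
3 = 3·1 + 0, so a_7 = 3

[2; 1, 11, 2, 1, 1, 1, 3]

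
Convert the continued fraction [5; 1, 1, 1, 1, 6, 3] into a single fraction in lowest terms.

583/104

Use the convergent recurrence hₖ = aₖ·hₖ₋₁ + hₖ₋₂ (and likewise for the denominators kₖ):
a_0 = 5: 5/1
a_1 = 1: 6/1
a_2 = 1: 11/2
a_3 = 1: 17/3
a_4 = 1: 28/5
a_5 = 6: 185/33
a_6 = 3: 583/104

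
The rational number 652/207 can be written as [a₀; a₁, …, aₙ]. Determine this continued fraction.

⌊652/207⌋ = 3, remainder 31
⌊207/31⌋ = 6, remainder 21
⌊31/21⌋ = 1, remainder 10
⌊21/10⌋ = 2, remainder 1
⌊10/1⌋ = 10, remainder 0

[3; 6, 1, 2, 10]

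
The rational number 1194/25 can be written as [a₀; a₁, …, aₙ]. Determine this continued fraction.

Apply division with remainder until the remainder is 0:
1194 ÷ 25 → quotient 47, remainder 19
25 ÷ 19 → quotient 1, remainder 6
19 ÷ 6 → quotient 3, remainder 1
6 ÷ 1 → quotient 6, remainder 0

[47; 1, 3, 6]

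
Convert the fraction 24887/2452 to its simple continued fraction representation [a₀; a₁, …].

[10; 6, 1, 2, 7, 3, 5]

24887 = 10·2452 + 367, so a_0 = 10
2452 = 6·367 + 250, so a_1 = 6
367 = 1·250 + 117, so a_2 = 1
250 = 2·117 + 16, so a_3 = 2
117 = 7·16 + 5, so a_4 = 7
16 = 3·5 + 1, so a_5 = 3
5 = 5·1 + 0, so a_6 = 5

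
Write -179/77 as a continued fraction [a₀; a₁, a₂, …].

-179 ÷ 77 → quotient -3, remainder 52
77 ÷ 52 → quotient 1, remainder 25
52 ÷ 25 → quotient 2, remainder 2
25 ÷ 2 → quotient 12, remainder 1
2 ÷ 1 → quotient 2, remainder 0

[-3; 1, 2, 12, 2]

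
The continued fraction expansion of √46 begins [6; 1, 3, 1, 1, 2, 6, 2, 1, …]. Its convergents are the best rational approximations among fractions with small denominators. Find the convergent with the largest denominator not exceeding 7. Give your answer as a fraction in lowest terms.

34/5

a_0 = 6: 6/1  (≤ bound)
a_1 = 1: 7/1  (≤ bound)
a_2 = 3: 27/4  (≤ bound)
a_3 = 1: 34/5  (≤ bound)
a_4 = 1: 61/9  (> 7, stop)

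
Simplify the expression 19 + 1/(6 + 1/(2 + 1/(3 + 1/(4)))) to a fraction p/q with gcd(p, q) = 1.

Start with 4.
3 + 1/(4/1) = 3 + 1/4 = 13/4
2 + 1/(13/4) = 2 + 4/13 = 30/13
6 + 1/(30/13) = 6 + 13/30 = 193/30
19 + 1/(193/30) = 19 + 30/193 = 3697/193

3697/193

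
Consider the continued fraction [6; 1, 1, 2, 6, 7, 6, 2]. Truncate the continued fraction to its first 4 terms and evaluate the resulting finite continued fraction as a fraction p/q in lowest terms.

a_0 = 6: 6/1
a_1 = 1: 7/1
a_2 = 1: 13/2
a_3 = 2: 33/5

33/5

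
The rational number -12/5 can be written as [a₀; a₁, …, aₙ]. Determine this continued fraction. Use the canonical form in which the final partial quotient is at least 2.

[-3; 1, 1, 2]

Run the Euclidean algorithm, recording each quotient:
-12 = -3·5 + 3, so a_0 = -3
5 = 1·3 + 2, so a_1 = 1
3 = 1·2 + 1, so a_2 = 1
2 = 2·1 + 0, so a_3 = 2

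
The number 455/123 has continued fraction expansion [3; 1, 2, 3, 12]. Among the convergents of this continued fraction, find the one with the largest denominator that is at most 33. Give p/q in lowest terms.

37/10

List convergents until the denominator exceeds the bound:
a_0 = 3: 3/1  (≤ bound)
a_1 = 1: 4/1  (≤ bound)
a_2 = 2: 11/3  (≤ bound)
a_3 = 3: 37/10  (≤ bound)
a_4 = 12: 455/123  (> 33, stop)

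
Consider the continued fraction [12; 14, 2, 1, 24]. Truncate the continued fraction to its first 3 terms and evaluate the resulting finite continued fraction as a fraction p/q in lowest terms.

350/29

Use the convergent recurrence hₖ = aₖ·hₖ₋₁ + hₖ₋₂ (and likewise for the denominators kₖ):
a_0 = 12: 12/1
a_1 = 14: 169/14
a_2 = 2: 350/29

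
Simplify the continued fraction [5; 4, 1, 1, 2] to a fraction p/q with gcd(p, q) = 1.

120/23

Starting at the tail and folding back:
Start with 2.
1 + 1/(2/1) = 1 + 1/2 = 3/2
1 + 1/(3/2) = 1 + 2/3 = 5/3
4 + 1/(5/3) = 4 + 3/5 = 23/5
5 + 1/(23/5) = 5 + 5/23 = 120/23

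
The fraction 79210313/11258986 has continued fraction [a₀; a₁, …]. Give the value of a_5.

13

⌊79210313/11258986⌋ = 7, remainder 397411
⌊11258986/397411⌋ = 28, remainder 131478
⌊397411/131478⌋ = 3, remainder 2977
⌊131478/2977⌋ = 44, remainder 490
⌊2977/490⌋ = 6, remainder 37
⌊490/37⌋ = 13, remainder 9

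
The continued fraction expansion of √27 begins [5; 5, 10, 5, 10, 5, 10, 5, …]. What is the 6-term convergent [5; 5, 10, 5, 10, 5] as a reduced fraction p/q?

70226/13515

Work from the innermost term outward:
Start with 5.
10 + 1/(5/1) = 10 + 1/5 = 51/5
5 + 1/(51/5) = 5 + 5/51 = 260/51
10 + 1/(260/51) = 10 + 51/260 = 2651/260
5 + 1/(2651/260) = 5 + 260/2651 = 13515/2651
5 + 1/(13515/2651) = 5 + 2651/13515 = 70226/13515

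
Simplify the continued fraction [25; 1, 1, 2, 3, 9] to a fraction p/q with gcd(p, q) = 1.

4043/158

Start with 9.
3 + 1/(9/1) = 3 + 1/9 = 28/9
2 + 1/(28/9) = 2 + 9/28 = 65/28
1 + 1/(65/28) = 1 + 28/65 = 93/65
1 + 1/(93/65) = 1 + 65/93 = 158/93
25 + 1/(158/93) = 25 + 93/158 = 4043/158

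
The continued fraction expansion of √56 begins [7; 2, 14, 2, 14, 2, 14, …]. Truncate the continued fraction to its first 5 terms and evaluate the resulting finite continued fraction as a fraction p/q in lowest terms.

6503/869

Starting at the tail and folding back:
Start with 14.
2 + 1/(14/1) = 2 + 1/14 = 29/14
14 + 1/(29/14) = 14 + 14/29 = 420/29
2 + 1/(420/29) = 2 + 29/420 = 869/420
7 + 1/(869/420) = 7 + 420/869 = 6503/869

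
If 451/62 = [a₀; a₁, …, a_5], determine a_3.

Apply division with remainder until the remainder is 0:
451 = 7·62 + 17, so a_0 = 7
62 = 3·17 + 11, so a_1 = 3
17 = 1·11 + 6, so a_2 = 1
11 = 1·6 + 5, so a_3 = 1

1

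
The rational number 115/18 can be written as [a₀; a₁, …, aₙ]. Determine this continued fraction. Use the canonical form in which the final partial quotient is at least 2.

[6; 2, 1, 1, 3]

Apply division with remainder until the remainder is 0:
115 ÷ 18 → quotient 6, remainder 7
18 ÷ 7 → quotient 2, remainder 4
7 ÷ 4 → quotient 1, remainder 3
4 ÷ 3 → quotient 1, remainder 1
3 ÷ 1 → quotient 3, remainder 0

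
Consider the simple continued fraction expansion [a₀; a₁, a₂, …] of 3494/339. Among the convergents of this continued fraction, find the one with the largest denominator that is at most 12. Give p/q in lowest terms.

List convergents until the denominator exceeds the bound:
a_0 = 10: 10/1  (≤ bound)
a_1 = 3: 31/3  (≤ bound)
a_2 = 3: 103/10  (≤ bound)
a_3 = 1: 134/13  (> 12, stop)

103/10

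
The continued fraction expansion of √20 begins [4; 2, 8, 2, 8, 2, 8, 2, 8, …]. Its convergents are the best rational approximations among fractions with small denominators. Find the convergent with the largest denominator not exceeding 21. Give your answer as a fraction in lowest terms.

a_0 = 4: 4/1  (≤ bound)
a_1 = 2: 9/2  (≤ bound)
a_2 = 8: 76/17  (≤ bound)
a_3 = 2: 161/36  (> 21, stop)

76/17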